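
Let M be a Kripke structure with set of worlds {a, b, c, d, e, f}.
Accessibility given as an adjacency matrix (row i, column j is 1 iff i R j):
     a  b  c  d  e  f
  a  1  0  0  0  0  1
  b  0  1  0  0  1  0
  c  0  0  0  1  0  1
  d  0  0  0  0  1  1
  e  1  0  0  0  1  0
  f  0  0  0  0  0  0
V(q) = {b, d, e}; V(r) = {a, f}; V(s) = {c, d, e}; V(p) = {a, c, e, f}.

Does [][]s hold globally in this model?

Recall that []ψ holds at a world iff ψ holds at every accessible world, and <>ψ holds iff ψ holds at some accessible world.
Let φ = [][]s. Evaluate φ at each world:
  a (successors {a, f}): φ is false.
  b (successors {b, e}): φ is false.
  c (successors {d, f}): φ is false.
  d (successors {e, f}): φ is false.
  e (successors {a, e}): φ is false.
  f (successors ∅): φ is true.
Detail at a (counterexample):
  At a: [][]s requires []s at every successor {a, f}.
    []s fails at a, so [][]s is false at a.
      At a: []s requires s at every successor {a, f}.
        s fails at a, so []s is false at a.

No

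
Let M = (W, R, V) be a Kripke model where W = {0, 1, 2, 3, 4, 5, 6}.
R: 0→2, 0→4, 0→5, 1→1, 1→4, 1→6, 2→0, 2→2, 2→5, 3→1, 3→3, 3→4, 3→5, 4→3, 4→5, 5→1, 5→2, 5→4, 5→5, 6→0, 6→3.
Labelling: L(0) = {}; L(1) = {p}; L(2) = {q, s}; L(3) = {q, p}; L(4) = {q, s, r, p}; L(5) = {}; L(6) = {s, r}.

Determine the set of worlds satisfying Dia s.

0, 1, 2, 3, 5

Let φ = Dia s. Evaluate φ at each world:
  0 (successors {2, 4, 5}): φ is true.
  1 (successors {1, 4, 6}): φ is true.
  2 (successors {0, 2, 5}): φ is true.
  3 (successors {1, 3, 4, 5}): φ is true.
  4 (successors {3, 5}): φ is false.
  5 (successors {1, 2, 4, 5}): φ is true.
  6 (successors {0, 3}): φ is false.
For instance, at 2:
  At 2: Dia s requires s at some successor in {0, 2, 5}.
    s holds at 2, so Dia s is true at 2.
Satisfying worlds: {0, 1, 2, 3, 5}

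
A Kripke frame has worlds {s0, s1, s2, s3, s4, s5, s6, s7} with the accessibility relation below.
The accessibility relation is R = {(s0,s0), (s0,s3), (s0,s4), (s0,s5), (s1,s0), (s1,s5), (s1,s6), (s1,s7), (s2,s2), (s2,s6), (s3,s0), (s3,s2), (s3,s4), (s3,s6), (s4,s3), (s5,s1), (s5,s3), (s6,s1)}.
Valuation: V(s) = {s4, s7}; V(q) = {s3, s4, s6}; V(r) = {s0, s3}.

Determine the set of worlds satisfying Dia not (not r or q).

s0, s1, s3

Let φ = Dia not (not r or q). Evaluate φ at each world:
  s0 (successors {s0, s3, s4, s5}): φ is true.
  s1 (successors {s0, s5, s6, s7}): φ is true.
  s2 (successors {s2, s6}): φ is false.
  s3 (successors {s0, s2, s4, s6}): φ is true.
  s4 (successors {s3}): φ is false.
  s5 (successors {s1, s3}): φ is false.
  s6 (successors {s1}): φ is false.
  s7 (successors ∅): φ is false.
For instance, at s5:
  At s5: Dia not (not r or q) requires not (not r or q) at some successor in {s1, s3}.
    At s1: not (not r or q) is false.
    At s3: not (not r or q) is false.
  So Dia not (not r or q) is false at s5.
Satisfying worlds: {s0, s1, s3}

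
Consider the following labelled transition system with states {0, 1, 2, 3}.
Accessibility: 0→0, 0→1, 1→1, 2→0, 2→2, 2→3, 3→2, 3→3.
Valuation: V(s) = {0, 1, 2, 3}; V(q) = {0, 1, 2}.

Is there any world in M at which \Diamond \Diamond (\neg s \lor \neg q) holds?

Let φ = \Diamond \Diamond (\neg s \lor \neg q). Evaluate φ at each world:
  0 (successors {0, 1}): φ is false.
  1 (successors {1}): φ is false.
  2 (successors {0, 2, 3}): φ is true.
  3 (successors {2, 3}): φ is true.
Detail at 2 (witness):
  At 2: \Diamond \Diamond (\neg s \lor \neg q) requires \Diamond (\neg s \lor \neg q) at some successor in {0, 2, 3}.
    \Diamond (\neg s \lor \neg q) holds at 2, so \Diamond \Diamond (\neg s \lor \neg q) is true at 2.
      At 2: \Diamond (\neg s \lor \neg q) requires \neg s \lor \neg q at some successor in {0, 2, 3}.
        \neg s \lor \neg q holds at 3, so \Diamond (\neg s \lor \neg q) is true at 2.

Yes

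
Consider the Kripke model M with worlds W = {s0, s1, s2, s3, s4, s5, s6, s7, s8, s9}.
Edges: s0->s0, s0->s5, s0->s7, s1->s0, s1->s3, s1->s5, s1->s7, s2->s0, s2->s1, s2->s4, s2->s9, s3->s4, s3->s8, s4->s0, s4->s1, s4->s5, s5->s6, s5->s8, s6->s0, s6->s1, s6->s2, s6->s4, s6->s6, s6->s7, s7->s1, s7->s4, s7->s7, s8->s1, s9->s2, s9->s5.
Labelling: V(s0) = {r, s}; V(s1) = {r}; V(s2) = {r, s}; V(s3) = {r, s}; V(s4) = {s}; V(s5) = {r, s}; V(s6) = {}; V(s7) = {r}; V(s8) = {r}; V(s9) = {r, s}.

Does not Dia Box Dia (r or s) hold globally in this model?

No

Let φ = not Dia Box Dia (r or s). Evaluate φ at each world:
  s0 (successors {s0, s5, s7}): φ is false.
  s1 (successors {s0, s3, s5, s7}): φ is false.
  s2 (successors {s0, s1, s4, s9}): φ is false.
  s3 (successors {s4, s8}): φ is false.
  s4 (successors {s0, s1, s5}): φ is false.
  s5 (successors {s6, s8}): φ is false.
  s6 (successors {s0, s1, s2, s4, s6, s7}): φ is false.
  s7 (successors {s1, s4, s7}): φ is false.
  s8 (successors {s1}): φ is false.
  s9 (successors {s2, s5}): φ is false.
Detail at s0 (counterexample):
  At s0: Dia Box Dia (r or s) is true, so not Dia Box Dia (r or s) is false.
    At s0: Dia Box Dia (r or s) requires Box Dia (r or s) at some successor in {s0, s5, s7}.
      Box Dia (r or s) holds at s0, so Dia Box Dia (r or s) is true at s0.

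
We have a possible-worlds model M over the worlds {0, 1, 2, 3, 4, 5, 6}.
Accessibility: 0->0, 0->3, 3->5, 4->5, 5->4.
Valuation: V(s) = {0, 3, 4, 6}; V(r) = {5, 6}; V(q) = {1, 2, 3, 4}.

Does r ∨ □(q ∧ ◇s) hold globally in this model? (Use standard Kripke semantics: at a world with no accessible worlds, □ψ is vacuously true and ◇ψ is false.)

No

Let φ = r ∨ □(q ∧ ◇s). Evaluate φ at each world:
  0 (successors {0, 3}): φ is false.
  1 (successors ∅): φ is true.
  2 (successors ∅): φ is true.
  3 (successors {5}): φ is false.
  4 (successors {5}): φ is false.
  5 (successors {4}): φ is true.
  6 (successors ∅): φ is true.
Detail at 0 (counterexample):
  At 0: r is false, □(q ∧ ◇s) is false, so r ∨ □(q ∧ ◇s) is false.
    At 0: □(q ∧ ◇s) requires q ∧ ◇s at every successor {0, 3}.
      q ∧ ◇s fails at 0, so □(q ∧ ◇s) is false at 0.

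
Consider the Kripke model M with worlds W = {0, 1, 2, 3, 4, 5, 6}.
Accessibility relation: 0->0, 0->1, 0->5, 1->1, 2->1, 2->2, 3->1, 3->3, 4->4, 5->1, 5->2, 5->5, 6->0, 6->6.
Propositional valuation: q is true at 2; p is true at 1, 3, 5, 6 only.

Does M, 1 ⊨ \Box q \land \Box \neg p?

No

At 1: \Box q is false, \Box \neg p is false, so \Box q \land \Box \neg p is false.
  At 1: \Box q requires q at every successor {1}.
    q fails at 1, so \Box q is false at 1.
  At 1: \Box \neg p requires \neg p at every successor {1}.
    \neg p fails at 1, so \Box \neg p is false at 1.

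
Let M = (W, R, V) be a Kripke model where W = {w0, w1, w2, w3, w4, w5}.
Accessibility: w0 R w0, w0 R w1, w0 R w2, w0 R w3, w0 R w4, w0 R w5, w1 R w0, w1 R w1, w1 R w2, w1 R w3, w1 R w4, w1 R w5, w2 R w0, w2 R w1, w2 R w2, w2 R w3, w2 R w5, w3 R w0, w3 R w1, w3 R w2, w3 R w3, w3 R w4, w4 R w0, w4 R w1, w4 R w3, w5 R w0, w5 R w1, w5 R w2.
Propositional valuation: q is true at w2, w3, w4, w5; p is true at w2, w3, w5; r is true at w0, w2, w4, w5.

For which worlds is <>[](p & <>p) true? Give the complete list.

Recall that []ψ holds at a world iff ψ holds at every accessible world, and <>ψ holds iff ψ holds at some accessible world.
Let φ = <>[](p & <>p). Evaluate φ at each world:
  w0 (successors {w0, w1, w2, w3, w4, w5}): φ is false.
  w1 (successors {w0, w1, w2, w3, w4, w5}): φ is false.
  w2 (successors {w0, w1, w2, w3, w5}): φ is false.
  w3 (successors {w0, w1, w2, w3, w4}): φ is false.
  w4 (successors {w0, w1, w3}): φ is false.
  w5 (successors {w0, w1, w2}): φ is false.
For instance, at w4:
  At w4: <>[](p & <>p) requires [](p & <>p) at some successor in {w0, w1, w3}.
    At w0: [](p & <>p) is false.
    At w1: [](p & <>p) is false.
    At w3: [](p & <>p) is false.
  So <>[](p & <>p) is false at w4.
Satisfying worlds: none.

none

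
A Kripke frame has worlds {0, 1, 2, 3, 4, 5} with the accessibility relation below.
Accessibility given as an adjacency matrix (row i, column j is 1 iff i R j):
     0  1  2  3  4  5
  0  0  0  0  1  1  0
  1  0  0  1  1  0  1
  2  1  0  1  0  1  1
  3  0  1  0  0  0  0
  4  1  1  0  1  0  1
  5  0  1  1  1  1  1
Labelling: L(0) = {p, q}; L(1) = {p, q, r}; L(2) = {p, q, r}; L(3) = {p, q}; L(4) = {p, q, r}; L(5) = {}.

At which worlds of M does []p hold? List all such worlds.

0, 3

Recall that []ψ holds at a world iff ψ holds at every accessible world, and <>ψ holds iff ψ holds at some accessible world.
Let φ = []p. Evaluate φ at each world:
  0 (successors {3, 4}): φ is true.
  1 (successors {2, 3, 5}): φ is false.
  2 (successors {0, 2, 4, 5}): φ is false.
  3 (successors {1}): φ is true.
  4 (successors {0, 1, 3, 5}): φ is false.
  5 (successors {1, 2, 3, 4, 5}): φ is false.
For instance, at 5:
  At 5: []p requires p at every successor {1, 2, 3, 4, 5}.
    p fails at 5, so []p is false at 5.
Satisfying worlds: {0, 3}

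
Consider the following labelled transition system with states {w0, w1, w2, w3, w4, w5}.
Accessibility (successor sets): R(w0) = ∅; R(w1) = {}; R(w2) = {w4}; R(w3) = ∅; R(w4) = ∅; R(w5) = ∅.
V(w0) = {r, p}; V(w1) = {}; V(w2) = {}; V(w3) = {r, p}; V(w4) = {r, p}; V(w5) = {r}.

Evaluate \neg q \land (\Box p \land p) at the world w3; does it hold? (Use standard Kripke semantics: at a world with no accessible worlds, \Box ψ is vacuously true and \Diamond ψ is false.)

Recall that \Box ψ holds at a world iff ψ holds at every accessible world, and \Diamond ψ holds iff ψ holds at some accessible world.
At w3: \neg q is true, \Box p \land p is true, so \neg q \land (\Box p \land p) is true.
  At w3: \Box p is true, p is true, so \Box p \land p is true.
    At w3: no accessible worlds, so \Box p holds vacuously.

Yes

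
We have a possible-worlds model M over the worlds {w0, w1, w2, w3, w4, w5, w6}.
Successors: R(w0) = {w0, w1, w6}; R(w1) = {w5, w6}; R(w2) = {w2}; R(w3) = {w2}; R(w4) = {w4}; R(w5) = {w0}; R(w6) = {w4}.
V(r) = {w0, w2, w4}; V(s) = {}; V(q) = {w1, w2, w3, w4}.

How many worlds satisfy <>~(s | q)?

Let φ = <>~(s | q). Evaluate φ at each world:
  w0 (successors {w0, w1, w6}): φ is true.
  w1 (successors {w5, w6}): φ is true.
  w2 (successors {w2}): φ is false.
  w3 (successors {w2}): φ is false.
  w4 (successors {w4}): φ is false.
  w5 (successors {w0}): φ is true.
  w6 (successors {w4}): φ is false.
For instance, at w3:
  At w3: <>~(s | q) requires ~(s | q) at some successor in {w2}.
    At w2: ~(s | q) is false.
  So <>~(s | q) is false at w3.
Satisfying worlds: {w0, w1, w5}

3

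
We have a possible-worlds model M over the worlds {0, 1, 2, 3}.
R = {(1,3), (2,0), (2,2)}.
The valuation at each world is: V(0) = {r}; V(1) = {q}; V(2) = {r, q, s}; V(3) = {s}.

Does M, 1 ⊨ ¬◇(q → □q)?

At 1: ◇(q → □q) is true, so ¬◇(q → □q) is false.
  At 1: ◇(q → □q) requires q → □q at some successor in {3}.
    q → □q holds at 3, so ◇(q → □q) is true at 1.
      At 3: q is false, □q is true, so q → □q is true.

No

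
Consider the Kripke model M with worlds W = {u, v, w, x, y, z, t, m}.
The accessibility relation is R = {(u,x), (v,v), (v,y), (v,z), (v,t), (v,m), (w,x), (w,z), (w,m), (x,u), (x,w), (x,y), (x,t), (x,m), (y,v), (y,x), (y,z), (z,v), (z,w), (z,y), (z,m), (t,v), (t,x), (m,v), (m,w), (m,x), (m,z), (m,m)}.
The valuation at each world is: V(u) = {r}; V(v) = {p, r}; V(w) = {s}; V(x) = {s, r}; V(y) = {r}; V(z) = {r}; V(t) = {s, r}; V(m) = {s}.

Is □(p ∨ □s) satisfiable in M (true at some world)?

Let φ = □(p ∨ □s). Evaluate φ at each world:
  u (successors {x}): φ is false.
  v (successors {v, y, z, t, m}): φ is false.
  w (successors {x, z, m}): φ is false.
  x (successors {u, w, y, t, m}): φ is false.
  y (successors {v, x, z}): φ is false.
  z (successors {v, w, y, m}): φ is false.
  t (successors {v, x}): φ is false.
  m (successors {v, w, x, z, m}): φ is false.
For instance, at u:
  At u: □(p ∨ □s) requires p ∨ □s at every successor {x}.
    p ∨ □s fails at x, so □(p ∨ □s) is false at u.
      At x: p is false, □s is false, so p ∨ □s is false.

No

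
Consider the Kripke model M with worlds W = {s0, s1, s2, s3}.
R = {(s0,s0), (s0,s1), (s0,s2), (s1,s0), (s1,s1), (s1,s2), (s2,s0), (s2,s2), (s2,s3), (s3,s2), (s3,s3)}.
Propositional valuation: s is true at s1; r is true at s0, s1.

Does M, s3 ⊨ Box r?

No

Recall that Box ψ holds at a world iff ψ holds at every accessible world, and Dia ψ holds iff ψ holds at some accessible world.
At s3: Box r requires r at every successor {s2, s3}.
  r fails at s2, so Box r is false at s3.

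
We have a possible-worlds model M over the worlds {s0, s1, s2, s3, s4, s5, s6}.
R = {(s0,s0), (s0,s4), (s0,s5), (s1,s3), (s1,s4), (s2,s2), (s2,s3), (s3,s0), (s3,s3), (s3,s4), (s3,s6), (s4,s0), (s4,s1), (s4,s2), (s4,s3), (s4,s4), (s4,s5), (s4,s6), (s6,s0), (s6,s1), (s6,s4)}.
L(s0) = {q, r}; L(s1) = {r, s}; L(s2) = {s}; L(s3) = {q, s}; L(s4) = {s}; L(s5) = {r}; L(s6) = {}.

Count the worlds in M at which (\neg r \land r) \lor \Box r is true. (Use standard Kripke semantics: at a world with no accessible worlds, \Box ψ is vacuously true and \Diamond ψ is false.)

1

Let φ = (\neg r \land r) \lor \Box r. Evaluate φ at each world:
  s0 (successors {s0, s4, s5}): φ is false.
  s1 (successors {s3, s4}): φ is false.
  s2 (successors {s2, s3}): φ is false.
  s3 (successors {s0, s3, s4, s6}): φ is false.
  s4 (successors {s0, s1, s2, s3, s4, s5, s6}): φ is false.
  s5 (successors ∅): φ is true.
  s6 (successors {s0, s1, s4}): φ is false.
For instance, at s6:
  At s6: \neg r \land r is false, \Box r is false, so (\neg r \land r) \lor \Box r is false.
    At s6: \Box r requires r at every successor {s0, s1, s4}.
      r fails at s4, so \Box r is false at s6.
Satisfying worlds: {s5}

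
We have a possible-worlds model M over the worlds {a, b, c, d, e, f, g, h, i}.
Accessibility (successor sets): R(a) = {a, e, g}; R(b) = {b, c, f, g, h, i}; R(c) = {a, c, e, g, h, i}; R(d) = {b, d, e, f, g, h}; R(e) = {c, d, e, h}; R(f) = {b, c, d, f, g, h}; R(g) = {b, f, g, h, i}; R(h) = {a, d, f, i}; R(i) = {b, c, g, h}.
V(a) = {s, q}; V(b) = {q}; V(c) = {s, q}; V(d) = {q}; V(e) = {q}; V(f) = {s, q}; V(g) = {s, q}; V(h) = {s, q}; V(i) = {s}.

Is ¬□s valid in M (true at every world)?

Yes

Recall that □ψ holds at a world iff ψ holds at every accessible world, and ◇ψ holds iff ψ holds at some accessible world.
Let φ = ¬□s. Evaluate φ at each world:
  a (successors {a, e, g}): φ is true.
  b (successors {b, c, f, g, h, i}): φ is true.
  c (successors {a, c, e, g, h, i}): φ is true.
  d (successors {b, d, e, f, g, h}): φ is true.
  e (successors {c, d, e, h}): φ is true.
  f (successors {b, c, d, f, g, h}): φ is true.
  g (successors {b, f, g, h, i}): φ is true.
  h (successors {a, d, f, i}): φ is true.
  i (successors {b, c, g, h}): φ is true.
For instance, at e:
  At e: □s is false, so ¬□s is true.
    At e: □s requires s at every successor {c, d, e, h}.
      s fails at d, so □s is false at e.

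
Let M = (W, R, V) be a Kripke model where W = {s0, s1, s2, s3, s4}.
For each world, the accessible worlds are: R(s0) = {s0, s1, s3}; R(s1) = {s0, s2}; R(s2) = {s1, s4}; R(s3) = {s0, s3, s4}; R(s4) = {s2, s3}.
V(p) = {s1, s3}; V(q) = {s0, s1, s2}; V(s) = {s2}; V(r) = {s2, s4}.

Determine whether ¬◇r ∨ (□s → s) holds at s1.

Yes

Recall that □ψ holds at a world iff ψ holds at every accessible world, and ◇ψ holds iff ψ holds at some accessible world.
At s1: ¬◇r is false, □s → s is true, so ¬◇r ∨ (□s → s) is true.
  At s1: ◇r is true, so ¬◇r is false.
    At s1: ◇r requires r at some successor in {s0, s2}.
      r holds at s2, so ◇r is true at s1.
  At s1: □s is false, s is false, so □s → s is true.
    At s1: □s requires s at every successor {s0, s2}.
      s fails at s0, so □s is false at s1.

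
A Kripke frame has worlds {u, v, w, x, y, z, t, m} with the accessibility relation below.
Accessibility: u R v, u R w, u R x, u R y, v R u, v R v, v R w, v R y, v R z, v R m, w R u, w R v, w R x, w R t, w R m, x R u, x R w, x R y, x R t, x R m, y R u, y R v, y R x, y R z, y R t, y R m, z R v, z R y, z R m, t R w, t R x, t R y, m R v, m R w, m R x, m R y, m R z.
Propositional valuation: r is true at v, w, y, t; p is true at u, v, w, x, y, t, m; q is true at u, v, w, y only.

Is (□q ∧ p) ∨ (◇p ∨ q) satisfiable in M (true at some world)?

Yes

Let φ = (□q ∧ p) ∨ (◇p ∨ q). Evaluate φ at each world:
  u (successors {v, w, x, y}): φ is true.
  v (successors {u, v, w, y, z, m}): φ is true.
  w (successors {u, v, x, t, m}): φ is true.
  x (successors {u, w, y, t, m}): φ is true.
  y (successors {u, v, x, z, t, m}): φ is true.
  z (successors {v, y, m}): φ is true.
  t (successors {w, x, y}): φ is true.
  m (successors {v, w, x, y, z}): φ is true.
Detail at u (witness):
  At u: □q ∧ p is false, ◇p ∨ q is true, so (□q ∧ p) ∨ (◇p ∨ q) is true.
    At u: □q is false, p is true, so □q ∧ p is false.
      At u: □q requires q at every successor {v, w, x, y}.
        q fails at x, so □q is false at u.
    At u: ◇p is true, q is true, so ◇p ∨ q is true.
      At u: ◇p requires p at some successor in {v, w, x, y}.
        p holds at v, so ◇p is true at u.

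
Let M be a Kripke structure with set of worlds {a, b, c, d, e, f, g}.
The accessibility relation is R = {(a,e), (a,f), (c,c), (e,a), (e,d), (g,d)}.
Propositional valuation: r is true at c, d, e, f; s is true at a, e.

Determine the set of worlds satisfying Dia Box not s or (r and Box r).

a, c, d, e, f, g

Recall that Box ψ holds at a world iff ψ holds at every accessible world, and Dia ψ holds iff ψ holds at some accessible world.
Let φ = Dia Box not s or (r and Box r). Evaluate φ at each world:
  a (successors {e, f}): φ is true.
  b (successors ∅): φ is false.
  c (successors {c}): φ is true.
  d (successors ∅): φ is true.
  e (successors {a, d}): φ is true.
  f (successors ∅): φ is true.
  g (successors {d}): φ is true.
For instance, at g:
  At g: Dia Box not s is true, r and Box r is false, so Dia Box not s or (r and Box r) is true.
    At g: Dia Box not s requires Box not s at some successor in {d}.
      Box not s holds at d, so Dia Box not s is true at g.
    At g: r is false, Box r is true, so r and Box r is false.
      At g: Box r requires r at every successor {d}.
        At d: r is true.
      So Box r is true at g.
Satisfying worlds: {a, c, d, e, f, g}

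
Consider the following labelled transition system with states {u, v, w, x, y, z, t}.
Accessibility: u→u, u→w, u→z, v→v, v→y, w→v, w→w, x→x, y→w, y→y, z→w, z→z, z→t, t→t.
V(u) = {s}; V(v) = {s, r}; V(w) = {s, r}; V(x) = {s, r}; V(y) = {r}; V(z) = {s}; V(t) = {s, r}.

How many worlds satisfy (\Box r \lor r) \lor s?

Let φ = (\Box r \lor r) \lor s. Evaluate φ at each world:
  u (successors {u, w, z}): φ is true.
  v (successors {v, y}): φ is true.
  w (successors {v, w}): φ is true.
  x (successors {x}): φ is true.
  y (successors {w, y}): φ is true.
  z (successors {w, z, t}): φ is true.
  t (successors {t}): φ is true.
For instance, at u:
  At u: \Box r \lor r is false, s is true, so (\Box r \lor r) \lor s is true.
    At u: \Box r is false, r is false, so \Box r \lor r is false.
      At u: \Box r requires r at every successor {u, w, z}.
        r fails at u, so \Box r is false at u.
Satisfying worlds: {u, v, w, x, y, z, t}

7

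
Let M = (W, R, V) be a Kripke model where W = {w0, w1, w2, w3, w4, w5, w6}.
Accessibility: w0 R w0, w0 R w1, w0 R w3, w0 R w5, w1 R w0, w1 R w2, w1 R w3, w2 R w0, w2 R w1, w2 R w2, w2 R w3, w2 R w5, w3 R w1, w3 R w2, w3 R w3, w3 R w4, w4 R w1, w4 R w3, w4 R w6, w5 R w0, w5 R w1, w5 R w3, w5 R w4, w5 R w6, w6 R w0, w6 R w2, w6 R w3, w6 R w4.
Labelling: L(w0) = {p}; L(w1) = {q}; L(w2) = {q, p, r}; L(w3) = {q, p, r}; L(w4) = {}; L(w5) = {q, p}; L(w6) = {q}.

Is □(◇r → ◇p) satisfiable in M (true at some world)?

Let φ = □(◇r → ◇p). Evaluate φ at each world:
  w0 (successors {w0, w1, w3, w5}): φ is true.
  w1 (successors {w0, w2, w3}): φ is true.
  w2 (successors {w0, w1, w2, w3, w5}): φ is true.
  w3 (successors {w1, w2, w3, w4}): φ is true.
  w4 (successors {w1, w3, w6}): φ is true.
  w5 (successors {w0, w1, w3, w4, w6}): φ is true.
  w6 (successors {w0, w2, w3, w4}): φ is true.
Detail at w0 (witness):
  At w0: □(◇r → ◇p) requires ◇r → ◇p at every successor {w0, w1, w3, w5}.
    At w0: ◇r → ◇p is true.
    At w1: ◇r → ◇p is true.
    At w3: ◇r → ◇p is true.
    At w5: ◇r → ◇p is true.
  So □(◇r → ◇p) is true at w0.

Yes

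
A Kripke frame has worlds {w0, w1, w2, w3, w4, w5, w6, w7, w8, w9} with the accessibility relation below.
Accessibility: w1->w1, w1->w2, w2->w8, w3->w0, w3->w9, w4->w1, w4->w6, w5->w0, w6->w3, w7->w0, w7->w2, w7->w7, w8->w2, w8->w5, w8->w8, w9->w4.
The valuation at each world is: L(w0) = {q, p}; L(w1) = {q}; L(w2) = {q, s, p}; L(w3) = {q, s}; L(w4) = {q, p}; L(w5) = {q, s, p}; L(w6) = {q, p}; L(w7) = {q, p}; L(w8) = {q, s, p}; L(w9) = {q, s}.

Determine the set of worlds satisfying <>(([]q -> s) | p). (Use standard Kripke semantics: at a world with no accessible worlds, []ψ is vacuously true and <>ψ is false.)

Let φ = <>(([]q -> s) | p). Evaluate φ at each world:
  w0 (successors ∅): φ is false.
  w1 (successors {w1, w2}): φ is true.
  w2 (successors {w8}): φ is true.
  w3 (successors {w0, w9}): φ is true.
  w4 (successors {w1, w6}): φ is true.
  w5 (successors {w0}): φ is true.
  w6 (successors {w3}): φ is true.
  w7 (successors {w0, w2, w7}): φ is true.
  w8 (successors {w2, w5, w8}): φ is true.
  w9 (successors {w4}): φ is true.
For instance, at w6:
  At w6: <>(([]q -> s) | p) requires ([]q -> s) | p at some successor in {w3}.
    ([]q -> s) | p holds at w3, so <>(([]q -> s) | p) is true at w6.
      At w3: []q -> s is true, p is false, so ([]q -> s) | p is true.
Satisfying worlds: {w1, w2, w3, w4, w5, w6, w7, w8, w9}

w1, w2, w3, w4, w5, w6, w7, w8, w9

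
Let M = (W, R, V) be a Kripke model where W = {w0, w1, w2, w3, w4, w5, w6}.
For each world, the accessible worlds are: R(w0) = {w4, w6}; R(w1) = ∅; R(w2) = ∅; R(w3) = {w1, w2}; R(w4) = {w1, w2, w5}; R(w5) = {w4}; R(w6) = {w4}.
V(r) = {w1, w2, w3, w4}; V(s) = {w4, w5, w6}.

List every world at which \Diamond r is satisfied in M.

Recall that \Diamond ψ holds at a world iff ψ holds at some accessible world.
Let φ = \Diamond r. Evaluate φ at each world:
  w0 (successors {w4, w6}): φ is true.
  w1 (successors ∅): φ is false.
  w2 (successors ∅): φ is false.
  w3 (successors {w1, w2}): φ is true.
  w4 (successors {w1, w2, w5}): φ is true.
  w5 (successors {w4}): φ is true.
  w6 (successors {w4}): φ is true.
For instance, at w4:
  At w4: \Diamond r requires r at some successor in {w1, w2, w5}.
    r holds at w1, so \Diamond r is true at w4.
Satisfying worlds: {w0, w3, w4, w5, w6}

w0, w3, w4, w5, w6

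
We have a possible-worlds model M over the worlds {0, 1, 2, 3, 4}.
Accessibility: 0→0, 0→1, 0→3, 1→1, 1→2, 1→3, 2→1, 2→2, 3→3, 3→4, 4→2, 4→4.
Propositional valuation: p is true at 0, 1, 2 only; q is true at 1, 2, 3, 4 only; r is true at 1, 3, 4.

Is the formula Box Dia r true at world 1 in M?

Recall that Box ψ holds at a world iff ψ holds at every accessible world, and Dia ψ holds iff ψ holds at some accessible world.
At 1: Box Dia r requires Dia r at every successor {1, 2, 3}.
    At 1: Dia r requires r at some successor in {1, 2, 3}.
      r holds at 1, so Dia r is true at 1.
    At 2: Dia r requires r at some successor in {1, 2}.
      r holds at 1, so Dia r is true at 2.
    At 3: Dia r requires r at some successor in {3, 4}.
      r holds at 3, so Dia r is true at 3.
So Box Dia r is true at 1.

Yes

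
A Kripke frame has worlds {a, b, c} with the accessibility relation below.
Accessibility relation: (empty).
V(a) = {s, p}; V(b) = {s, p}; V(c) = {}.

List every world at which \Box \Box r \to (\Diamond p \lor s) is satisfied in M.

Let φ = \Box \Box r \to (\Diamond p \lor s). Evaluate φ at each world:
  a (successors ∅): φ is true.
  b (successors ∅): φ is true.
  c (successors ∅): φ is false.
For instance, at b:
  At b: \Box \Box r is true, \Diamond p \lor s is true, so \Box \Box r \to (\Diamond p \lor s) is true.
    At b: no accessible worlds, so \Box \Box r holds vacuously.
    At b: \Diamond p is false, s is true, so \Diamond p \lor s is true.
      At b: no accessible worlds, so \Diamond p is false.
Satisfying worlds: {a, b}

a, b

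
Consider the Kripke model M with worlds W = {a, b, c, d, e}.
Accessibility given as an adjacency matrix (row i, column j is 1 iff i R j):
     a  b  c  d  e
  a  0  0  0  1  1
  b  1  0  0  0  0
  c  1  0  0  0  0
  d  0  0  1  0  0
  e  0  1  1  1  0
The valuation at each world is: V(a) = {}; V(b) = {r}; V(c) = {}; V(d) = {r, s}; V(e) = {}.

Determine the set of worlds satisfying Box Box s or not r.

Recall that Box ψ holds at a world iff ψ holds at every accessible world, and Dia ψ holds iff ψ holds at some accessible world.
Let φ = Box Box s or not r. Evaluate φ at each world:
  a (successors {d, e}): φ is true.
  b (successors {a}): φ is false.
  c (successors {a}): φ is true.
  d (successors {c}): φ is false.
  e (successors {b, c, d}): φ is true.
For instance, at b:
  At b: Box Box s is false, not r is false, so Box Box s or not r is false.
    At b: Box Box s requires Box s at every successor {a}.
      Box s fails at a, so Box Box s is false at b.
Satisfying worlds: {a, c, e}

a, c, e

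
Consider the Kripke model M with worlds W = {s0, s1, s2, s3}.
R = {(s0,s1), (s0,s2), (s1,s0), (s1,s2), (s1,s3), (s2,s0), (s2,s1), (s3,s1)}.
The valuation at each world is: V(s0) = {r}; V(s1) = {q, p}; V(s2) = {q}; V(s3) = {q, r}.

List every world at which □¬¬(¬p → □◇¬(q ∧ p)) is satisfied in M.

s0, s1, s2, s3

Let φ = □¬¬(¬p → □◇¬(q ∧ p)). Evaluate φ at each world:
  s0 (successors {s1, s2}): φ is true.
  s1 (successors {s0, s2, s3}): φ is true.
  s2 (successors {s0, s1}): φ is true.
  s3 (successors {s1}): φ is true.
For instance, at s2:
  At s2: □¬¬(¬p → □◇¬(q ∧ p)) requires ¬¬(¬p → □◇¬(q ∧ p)) at every successor {s0, s1}.
      At s0: ¬(¬p → □◇¬(q ∧ p)) is false, so ¬¬(¬p → □◇¬(q ∧ p)) is true.
      At s1: ¬(¬p → □◇¬(q ∧ p)) is false, so ¬¬(¬p → □◇¬(q ∧ p)) is true.
  So □¬¬(¬p → □◇¬(q ∧ p)) is true at s2.
Satisfying worlds: {s0, s1, s2, s3}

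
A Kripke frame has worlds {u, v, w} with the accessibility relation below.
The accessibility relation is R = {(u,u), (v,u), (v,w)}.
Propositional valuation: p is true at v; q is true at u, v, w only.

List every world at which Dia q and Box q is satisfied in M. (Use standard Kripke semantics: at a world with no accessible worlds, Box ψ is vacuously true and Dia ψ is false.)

Recall that Box ψ holds at a world iff ψ holds at every accessible world, and Dia ψ holds iff ψ holds at some accessible world.
Let φ = Dia q and Box q. Evaluate φ at each world:
  u (successors {u}): φ is true.
  v (successors {u, w}): φ is true.
  w (successors ∅): φ is false.
For instance, at v:
  At v: Dia q is true, Box q is true, so Dia q and Box q is true.
    At v: Dia q requires q at some successor in {u, w}.
      q holds at u, so Dia q is true at v.
    At v: Box q requires q at every successor {u, w}.
      At u: q is true.
      At w: q is true.
    So Box q is true at v.
Satisfying worlds: {u, v}

u, v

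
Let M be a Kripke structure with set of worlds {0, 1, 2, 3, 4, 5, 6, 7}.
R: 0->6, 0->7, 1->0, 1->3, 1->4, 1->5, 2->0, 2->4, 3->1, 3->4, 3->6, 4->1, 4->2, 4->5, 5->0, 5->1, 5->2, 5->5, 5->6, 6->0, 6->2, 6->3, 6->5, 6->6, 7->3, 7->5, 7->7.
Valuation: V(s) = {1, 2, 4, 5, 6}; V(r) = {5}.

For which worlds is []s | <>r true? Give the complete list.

1, 3, 4, 5, 6, 7

Let φ = []s | <>r. Evaluate φ at each world:
  0 (successors {6, 7}): φ is false.
  1 (successors {0, 3, 4, 5}): φ is true.
  2 (successors {0, 4}): φ is false.
  3 (successors {1, 4, 6}): φ is true.
  4 (successors {1, 2, 5}): φ is true.
  5 (successors {0, 1, 2, 5, 6}): φ is true.
  6 (successors {0, 2, 3, 5, 6}): φ is true.
  7 (successors {3, 5, 7}): φ is true.
For instance, at 2:
  At 2: []s is false, <>r is false, so []s | <>r is false.
    At 2: []s requires s at every successor {0, 4}.
      s fails at 0, so []s is false at 2.
    At 2: <>r requires r at some successor in {0, 4}.
      At 0: r is false.
      At 4: r is false.
    So <>r is false at 2.
Satisfying worlds: {1, 3, 4, 5, 6, 7}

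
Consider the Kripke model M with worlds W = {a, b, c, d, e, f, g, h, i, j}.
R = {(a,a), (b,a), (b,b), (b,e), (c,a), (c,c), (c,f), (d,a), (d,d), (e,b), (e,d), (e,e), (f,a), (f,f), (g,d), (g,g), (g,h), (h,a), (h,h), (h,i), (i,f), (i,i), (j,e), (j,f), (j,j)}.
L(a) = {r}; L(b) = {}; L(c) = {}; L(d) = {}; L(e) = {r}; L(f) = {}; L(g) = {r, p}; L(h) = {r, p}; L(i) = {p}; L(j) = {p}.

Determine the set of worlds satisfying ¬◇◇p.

a, b, c, d, e, f

Let φ = ¬◇◇p. Evaluate φ at each world:
  a (successors {a}): φ is true.
  b (successors {a, b, e}): φ is true.
  c (successors {a, c, f}): φ is true.
  d (successors {a, d}): φ is true.
  e (successors {b, d, e}): φ is true.
  f (successors {a, f}): φ is true.
  g (successors {d, g, h}): φ is false.
  h (successors {a, h, i}): φ is false.
  i (successors {f, i}): φ is false.
  j (successors {e, f, j}): φ is false.
For instance, at g:
  At g: ◇◇p is true, so ¬◇◇p is false.
    At g: ◇◇p requires ◇p at some successor in {d, g, h}.
      ◇p holds at g, so ◇◇p is true at g.
Satisfying worlds: {a, b, c, d, e, f}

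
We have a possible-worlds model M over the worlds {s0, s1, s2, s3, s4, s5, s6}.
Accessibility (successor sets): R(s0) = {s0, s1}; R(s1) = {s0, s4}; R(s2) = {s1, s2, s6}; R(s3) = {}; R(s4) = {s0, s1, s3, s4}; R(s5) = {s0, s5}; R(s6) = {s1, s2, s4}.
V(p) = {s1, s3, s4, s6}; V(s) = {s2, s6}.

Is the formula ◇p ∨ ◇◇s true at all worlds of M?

Let φ = ◇p ∨ ◇◇s. Evaluate φ at each world:
  s0 (successors {s0, s1}): φ is true.
  s1 (successors {s0, s4}): φ is true.
  s2 (successors {s1, s2, s6}): φ is true.
  s3 (successors ∅): φ is false.
  s4 (successors {s0, s1, s3, s4}): φ is true.
  s5 (successors {s0, s5}): φ is false.
  s6 (successors {s1, s2, s4}): φ is true.
Detail at s3 (counterexample):
  At s3: ◇p is false, ◇◇s is false, so ◇p ∨ ◇◇s is false.
    At s3: no accessible worlds, so ◇p is false.
    At s3: no accessible worlds, so ◇◇s is false.

No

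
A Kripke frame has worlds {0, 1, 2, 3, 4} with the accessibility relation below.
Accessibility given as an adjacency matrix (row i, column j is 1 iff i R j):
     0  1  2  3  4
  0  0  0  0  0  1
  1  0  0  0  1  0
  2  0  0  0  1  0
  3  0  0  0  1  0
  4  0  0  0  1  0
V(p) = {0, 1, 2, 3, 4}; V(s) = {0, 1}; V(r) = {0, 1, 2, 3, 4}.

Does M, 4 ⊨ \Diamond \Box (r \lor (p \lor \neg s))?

Yes

At 4: \Diamond \Box (r \lor (p \lor \neg s)) requires \Box (r \lor (p \lor \neg s)) at some successor in {3}.
  \Box (r \lor (p \lor \neg s)) holds at 3, so \Diamond \Box (r \lor (p \lor \neg s)) is true at 4.
    At 3: \Box (r \lor (p \lor \neg s)) requires r \lor (p \lor \neg s) at every successor {3}.
      At 3: r \lor (p \lor \neg s) is true.
    So \Box (r \lor (p \lor \neg s)) is true at 3.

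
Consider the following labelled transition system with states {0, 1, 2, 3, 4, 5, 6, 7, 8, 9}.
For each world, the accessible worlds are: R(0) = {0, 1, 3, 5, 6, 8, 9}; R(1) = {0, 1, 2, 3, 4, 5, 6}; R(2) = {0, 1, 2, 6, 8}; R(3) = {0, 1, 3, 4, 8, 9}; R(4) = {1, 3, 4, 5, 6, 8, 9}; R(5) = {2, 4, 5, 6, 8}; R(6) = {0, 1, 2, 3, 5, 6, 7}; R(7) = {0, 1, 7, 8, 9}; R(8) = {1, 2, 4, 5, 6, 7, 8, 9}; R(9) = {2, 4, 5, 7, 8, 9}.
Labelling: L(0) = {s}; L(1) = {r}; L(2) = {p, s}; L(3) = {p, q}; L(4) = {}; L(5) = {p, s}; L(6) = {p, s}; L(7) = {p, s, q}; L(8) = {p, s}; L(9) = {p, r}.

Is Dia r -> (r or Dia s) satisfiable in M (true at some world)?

Let φ = Dia r -> (r or Dia s). Evaluate φ at each world:
  0 (successors {0, 1, 3, 5, 6, 8, 9}): φ is true.
  1 (successors {0, 1, 2, 3, 4, 5, 6}): φ is true.
  2 (successors {0, 1, 2, 6, 8}): φ is true.
  3 (successors {0, 1, 3, 4, 8, 9}): φ is true.
  4 (successors {1, 3, 4, 5, 6, 8, 9}): φ is true.
  5 (successors {2, 4, 5, 6, 8}): φ is true.
  6 (successors {0, 1, 2, 3, 5, 6, 7}): φ is true.
  7 (successors {0, 1, 7, 8, 9}): φ is true.
  8 (successors {1, 2, 4, 5, 6, 7, 8, 9}): φ is true.
  9 (successors {2, 4, 5, 7, 8, 9}): φ is true.
Detail at 0 (witness):
  At 0: Dia r is true, r or Dia s is true, so Dia r -> (r or Dia s) is true.
    At 0: Dia r requires r at some successor in {0, 1, 3, 5, 6, 8, 9}.
      r holds at 1, so Dia r is true at 0.
    At 0: r is false, Dia s is true, so r or Dia s is true.
      At 0: Dia s requires s at some successor in {0, 1, 3, 5, 6, 8, 9}.
        s holds at 0, so Dia s is true at 0.

Yes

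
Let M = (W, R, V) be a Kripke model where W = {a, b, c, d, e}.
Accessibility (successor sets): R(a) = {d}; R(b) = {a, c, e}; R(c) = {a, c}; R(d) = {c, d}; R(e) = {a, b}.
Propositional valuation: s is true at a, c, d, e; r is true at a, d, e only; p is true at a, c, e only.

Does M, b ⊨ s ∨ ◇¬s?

No

At b: s is false, ◇¬s is false, so s ∨ ◇¬s is false.
  At b: ◇¬s requires ¬s at some successor in {a, c, e}.
    At a: ¬s is false.
    At c: ¬s is false.
    At e: ¬s is false.
  So ◇¬s is false at b.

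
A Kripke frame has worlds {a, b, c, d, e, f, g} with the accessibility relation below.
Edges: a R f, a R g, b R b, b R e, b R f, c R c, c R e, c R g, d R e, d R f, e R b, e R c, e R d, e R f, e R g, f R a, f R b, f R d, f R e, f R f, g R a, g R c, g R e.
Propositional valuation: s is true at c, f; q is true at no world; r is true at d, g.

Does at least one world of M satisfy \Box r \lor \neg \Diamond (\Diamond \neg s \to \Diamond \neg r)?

Let φ = \Box r \lor \neg \Diamond (\Diamond \neg s \to \Diamond \neg r). Evaluate φ at each world:
  a (successors {f, g}): φ is false.
  b (successors {b, e, f}): φ is false.
  c (successors {c, e, g}): φ is false.
  d (successors {e, f}): φ is false.
  e (successors {b, c, d, f, g}): φ is false.
  f (successors {a, b, d, e, f}): φ is false.
  g (successors {a, c, e}): φ is false.
For instance, at f:
  At f: \Box r is false, \neg \Diamond (\Diamond \neg s \to \Diamond \neg r) is false, so \Box r \lor \neg \Diamond (\Diamond \neg s \to \Diamond \neg r) is false.
    At f: \Box r requires r at every successor {a, b, d, e, f}.
      r fails at a, so \Box r is false at f.
    At f: \Diamond (\Diamond \neg s \to \Diamond \neg r) is true, so \neg \Diamond (\Diamond \neg s \to \Diamond \neg r) is false.
      At f: \Diamond (\Diamond \neg s \to \Diamond \neg r) requires \Diamond \neg s \to \Diamond \neg r at some successor in {a, b, d, e, f}.
        \Diamond \neg s \to \Diamond \neg r holds at a, so \Diamond (\Diamond \neg s \to \Diamond \neg r) is true at f.

No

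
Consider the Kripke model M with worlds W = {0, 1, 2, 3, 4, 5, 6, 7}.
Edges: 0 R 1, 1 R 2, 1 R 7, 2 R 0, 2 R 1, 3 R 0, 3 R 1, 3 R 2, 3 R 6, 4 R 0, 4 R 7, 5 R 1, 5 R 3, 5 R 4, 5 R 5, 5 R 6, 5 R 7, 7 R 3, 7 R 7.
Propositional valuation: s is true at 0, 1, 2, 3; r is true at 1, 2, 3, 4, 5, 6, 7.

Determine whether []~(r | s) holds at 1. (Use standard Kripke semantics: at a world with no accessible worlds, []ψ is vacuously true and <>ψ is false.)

At 1: []~(r | s) requires ~(r | s) at every successor {2, 7}.
  ~(r | s) fails at 2, so []~(r | s) is false at 1.

No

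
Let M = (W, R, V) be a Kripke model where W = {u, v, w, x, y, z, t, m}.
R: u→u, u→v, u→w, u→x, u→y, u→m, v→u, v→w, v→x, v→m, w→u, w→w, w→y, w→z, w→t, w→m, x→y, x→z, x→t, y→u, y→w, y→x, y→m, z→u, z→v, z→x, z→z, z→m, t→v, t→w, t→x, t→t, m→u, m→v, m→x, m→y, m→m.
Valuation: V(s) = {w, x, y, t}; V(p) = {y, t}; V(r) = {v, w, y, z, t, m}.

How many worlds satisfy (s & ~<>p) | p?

2

Let φ = (s & ~<>p) | p. Evaluate φ at each world:
  u (successors {u, v, w, x, y, m}): φ is false.
  v (successors {u, w, x, m}): φ is false.
  w (successors {u, w, y, z, t, m}): φ is false.
  x (successors {y, z, t}): φ is false.
  y (successors {u, w, x, m}): φ is true.
  z (successors {u, v, x, z, m}): φ is false.
  t (successors {v, w, x, t}): φ is true.
  m (successors {u, v, x, y, m}): φ is false.
For instance, at t:
  At t: s & ~<>p is false, p is true, so (s & ~<>p) | p is true.
    At t: s is true, ~<>p is false, so s & ~<>p is false.
      At t: <>p is true, so ~<>p is false.
Satisfying worlds: {y, t}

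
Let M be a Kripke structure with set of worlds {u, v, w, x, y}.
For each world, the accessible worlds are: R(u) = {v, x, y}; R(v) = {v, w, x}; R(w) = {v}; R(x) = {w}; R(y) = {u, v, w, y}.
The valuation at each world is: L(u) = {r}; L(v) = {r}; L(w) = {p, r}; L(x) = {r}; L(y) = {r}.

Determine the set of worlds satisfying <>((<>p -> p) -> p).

u, v, w, x, y

Let φ = <>((<>p -> p) -> p). Evaluate φ at each world:
  u (successors {v, x, y}): φ is true.
  v (successors {v, w, x}): φ is true.
  w (successors {v}): φ is true.
  x (successors {w}): φ is true.
  y (successors {u, v, w, y}): φ is true.
For instance, at u:
  At u: <>((<>p -> p) -> p) requires (<>p -> p) -> p at some successor in {v, x, y}.
    (<>p -> p) -> p holds at v, so <>((<>p -> p) -> p) is true at u.
      At v: <>p -> p is false, p is false, so (<>p -> p) -> p is true.
Satisfying worlds: {u, v, w, x, y}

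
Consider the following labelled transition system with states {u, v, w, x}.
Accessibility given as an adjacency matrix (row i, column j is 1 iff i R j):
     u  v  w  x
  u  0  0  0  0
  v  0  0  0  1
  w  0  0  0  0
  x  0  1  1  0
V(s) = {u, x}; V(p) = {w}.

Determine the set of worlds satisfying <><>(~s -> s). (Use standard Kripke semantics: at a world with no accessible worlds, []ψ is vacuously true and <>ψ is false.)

x

Let φ = <><>(~s -> s). Evaluate φ at each world:
  u (successors ∅): φ is false.
  v (successors {x}): φ is false.
  w (successors ∅): φ is false.
  x (successors {v, w}): φ is true.
For instance, at x:
  At x: <><>(~s -> s) requires <>(~s -> s) at some successor in {v, w}.
    <>(~s -> s) holds at v, so <><>(~s -> s) is true at x.
      At v: <>(~s -> s) requires ~s -> s at some successor in {x}.
        ~s -> s holds at x, so <>(~s -> s) is true at v.
Satisfying worlds: {x}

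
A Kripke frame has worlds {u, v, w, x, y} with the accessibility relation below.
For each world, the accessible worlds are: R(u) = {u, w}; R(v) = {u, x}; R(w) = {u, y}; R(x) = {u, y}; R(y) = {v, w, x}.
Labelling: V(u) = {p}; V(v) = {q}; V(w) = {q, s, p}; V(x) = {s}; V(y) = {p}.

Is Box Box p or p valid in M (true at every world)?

No

Let φ = Box Box p or p. Evaluate φ at each world:
  u (successors {u, w}): φ is true.
  v (successors {u, x}): φ is true.
  w (successors {u, y}): φ is true.
  x (successors {u, y}): φ is false.
  y (successors {v, w, x}): φ is true.
Detail at x (counterexample):
  At x: Box Box p is false, p is false, so Box Box p or p is false.
    At x: Box Box p requires Box p at every successor {u, y}.
      Box p fails at y, so Box Box p is false at x.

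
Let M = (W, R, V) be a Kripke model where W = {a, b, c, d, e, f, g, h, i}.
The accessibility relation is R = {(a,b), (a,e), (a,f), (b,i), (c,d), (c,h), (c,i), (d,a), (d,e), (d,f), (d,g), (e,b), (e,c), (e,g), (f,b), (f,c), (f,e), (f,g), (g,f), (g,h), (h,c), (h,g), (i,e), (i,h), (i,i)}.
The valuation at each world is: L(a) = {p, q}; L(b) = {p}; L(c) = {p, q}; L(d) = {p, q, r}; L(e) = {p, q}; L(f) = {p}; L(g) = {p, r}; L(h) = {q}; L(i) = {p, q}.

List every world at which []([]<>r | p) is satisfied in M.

a, b, d, e, f, h

Recall that []ψ holds at a world iff ψ holds at every accessible world, and <>ψ holds iff ψ holds at some accessible world.
Let φ = []([]<>r | p). Evaluate φ at each world:
  a (successors {b, e, f}): φ is true.
  b (successors {i}): φ is true.
  c (successors {d, h, i}): φ is false.
  d (successors {a, e, f, g}): φ is true.
  e (successors {b, c, g}): φ is true.
  f (successors {b, c, e, g}): φ is true.
  g (successors {f, h}): φ is false.
  h (successors {c, g}): φ is true.
  i (successors {e, h, i}): φ is false.
For instance, at e:
  At e: []([]<>r | p) requires []<>r | p at every successor {b, c, g}.
      At b: []<>r is false, p is true, so []<>r | p is true.
      At c: []<>r is false, p is true, so []<>r | p is true.
      At g: []<>r is true, p is true, so []<>r | p is true.
  So []([]<>r | p) is true at e.
Satisfying worlds: {a, b, d, e, f, h}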